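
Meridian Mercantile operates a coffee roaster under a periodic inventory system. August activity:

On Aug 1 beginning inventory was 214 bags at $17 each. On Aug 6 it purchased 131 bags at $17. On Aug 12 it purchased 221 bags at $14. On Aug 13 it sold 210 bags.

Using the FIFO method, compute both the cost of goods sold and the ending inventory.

COGS = $3,570; ending inventory = $5,389

Aug 13, 210 sold [FIFO — oldest first]: 210 @ $17 = $3,570
Ending inventory: 4 @ $17 + 131 @ $17 + 221 @ $14 = $5,389
Check: goods available $8,959 = COGS $3,570 + ending $5,389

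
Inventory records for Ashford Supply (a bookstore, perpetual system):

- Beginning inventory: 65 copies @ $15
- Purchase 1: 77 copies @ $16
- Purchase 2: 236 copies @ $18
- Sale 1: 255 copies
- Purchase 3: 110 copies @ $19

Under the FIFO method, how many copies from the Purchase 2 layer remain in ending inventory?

123

Sale 1 (255) [FIFO — oldest first]: 65 @ $15 + 77 @ $16 + 113 @ $18 = $4,241
Ending inventory: 123 @ $18 + 110 @ $19 = $4,304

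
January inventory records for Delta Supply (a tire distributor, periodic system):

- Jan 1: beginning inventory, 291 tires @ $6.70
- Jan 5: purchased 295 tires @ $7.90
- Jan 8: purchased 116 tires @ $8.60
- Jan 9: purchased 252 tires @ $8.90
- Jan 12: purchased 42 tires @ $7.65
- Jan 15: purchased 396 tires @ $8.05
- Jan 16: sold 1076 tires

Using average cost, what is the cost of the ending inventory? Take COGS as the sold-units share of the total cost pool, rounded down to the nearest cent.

Ending inventory = $2,503.87

Jan 16, sell 1076: 1076/1392 × $11,029.70 → $8,525.83
Ending inventory (cost pool remaining) = $2,503.87
Check: goods available $11,029.70 = COGS $8,525.83 + ending $2,503.87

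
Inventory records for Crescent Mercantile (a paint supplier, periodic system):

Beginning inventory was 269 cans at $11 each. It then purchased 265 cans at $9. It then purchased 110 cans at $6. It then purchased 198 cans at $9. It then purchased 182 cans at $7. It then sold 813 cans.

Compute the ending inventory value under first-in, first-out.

Ending inventory = $1,535

Sale 1 (813) [FIFO — oldest first]: 269 @ $11 + 265 @ $9 + 110 @ $6 + 169 @ $9 = $7,525
Ending inventory: 29 @ $9 + 182 @ $7 = $1,535
Check: goods available $9,060 = COGS $7,525 + ending $1,535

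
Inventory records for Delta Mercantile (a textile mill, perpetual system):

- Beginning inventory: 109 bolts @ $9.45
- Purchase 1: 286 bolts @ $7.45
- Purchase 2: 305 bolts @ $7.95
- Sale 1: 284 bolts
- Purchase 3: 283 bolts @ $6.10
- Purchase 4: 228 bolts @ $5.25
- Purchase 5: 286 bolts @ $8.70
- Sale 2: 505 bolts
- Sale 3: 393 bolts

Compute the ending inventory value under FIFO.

Sale 1 (284) [FIFO — oldest first]: 109 @ $9.45 + 175 @ $7.45 = $2,333.80
Sale 2 (505) [FIFO — oldest first]: 111 @ $7.45 + 305 @ $7.95 + 89 @ $6.10 = $3,794.60
Sale 3 (393) [FIFO — oldest first]: 194 @ $6.10 + 199 @ $5.25 = $2,228.15
Total COGS = $2,333.80 + $3,794.60 + $2,228.15 = $8,356.55
Ending inventory: 29 @ $5.25 + 286 @ $8.70 = $2,640.45

Ending inventory = $2,640.45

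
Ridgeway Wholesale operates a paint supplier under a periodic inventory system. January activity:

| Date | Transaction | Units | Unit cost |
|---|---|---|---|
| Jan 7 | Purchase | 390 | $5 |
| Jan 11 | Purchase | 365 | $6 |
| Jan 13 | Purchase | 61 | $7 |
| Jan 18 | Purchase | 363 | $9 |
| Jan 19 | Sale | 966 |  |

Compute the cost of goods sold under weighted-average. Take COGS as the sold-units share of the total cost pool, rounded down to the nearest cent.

COGS = $6,418.69

Jan 19, sell 966: 966/1179 × $7,834.00 → $6,418.69
Ending inventory (cost pool remaining) = $1,415.31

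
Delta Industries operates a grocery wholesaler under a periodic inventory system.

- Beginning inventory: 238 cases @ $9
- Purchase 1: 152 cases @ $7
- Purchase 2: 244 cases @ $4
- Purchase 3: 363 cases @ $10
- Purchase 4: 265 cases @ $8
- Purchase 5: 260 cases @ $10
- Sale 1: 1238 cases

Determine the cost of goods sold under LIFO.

Sale 1 (1238) [LIFO — newest first]: 260 @ $10 + 265 @ $8 + 363 @ $10 + 244 @ $4 + 106 @ $7 = $10,068
Ending inventory: 238 @ $9 + 46 @ $7 = $2,464

COGS = $10,068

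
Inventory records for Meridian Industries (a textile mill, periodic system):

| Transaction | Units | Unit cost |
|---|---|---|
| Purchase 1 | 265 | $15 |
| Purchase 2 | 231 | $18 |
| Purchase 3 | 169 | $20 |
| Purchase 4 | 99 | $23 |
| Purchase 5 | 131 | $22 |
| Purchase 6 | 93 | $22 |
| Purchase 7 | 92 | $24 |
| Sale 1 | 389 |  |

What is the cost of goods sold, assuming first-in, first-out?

COGS = $6,207

Sale 1 (389) [FIFO — oldest first]: 265 @ $15 + 124 @ $18 = $6,207
Ending inventory: 107 @ $18 + 169 @ $20 + 99 @ $23 + 131 @ $22 + 93 @ $22 + 92 @ $24 = $14,719
Check: goods available $20,926 = COGS $6,207 + ending $14,719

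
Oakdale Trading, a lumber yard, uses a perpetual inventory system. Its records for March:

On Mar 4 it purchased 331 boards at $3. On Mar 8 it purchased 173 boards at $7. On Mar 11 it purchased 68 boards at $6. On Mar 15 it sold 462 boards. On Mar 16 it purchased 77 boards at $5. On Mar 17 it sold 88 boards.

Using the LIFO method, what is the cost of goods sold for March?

Mar 15, 462 sold [LIFO — newest first]: 68 @ $6 + 173 @ $7 + 221 @ $3 = $2,282
Mar 17, 88 sold [LIFO — newest first]: 77 @ $5 + 11 @ $3 = $418
Total COGS = $2,282 + $418 = $2,700
Ending inventory: 99 @ $3 = $297
Check: goods available $2,997 = COGS $2,700 + ending $297

COGS = $2,700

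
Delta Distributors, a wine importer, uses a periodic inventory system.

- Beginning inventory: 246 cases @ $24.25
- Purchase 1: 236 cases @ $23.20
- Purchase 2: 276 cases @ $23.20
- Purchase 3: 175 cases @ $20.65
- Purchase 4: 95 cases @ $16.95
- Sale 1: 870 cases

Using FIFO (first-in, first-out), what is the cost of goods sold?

Sale 1 (870) [FIFO — oldest first]: 246 @ $24.25 + 236 @ $23.20 + 276 @ $23.20 + 112 @ $20.65 = $20,156.70
Ending inventory: 63 @ $20.65 + 95 @ $16.95 = $2,911.20
Check: goods available $23,067.90 = COGS $20,156.70 + ending $2,911.20

COGS = $20,156.70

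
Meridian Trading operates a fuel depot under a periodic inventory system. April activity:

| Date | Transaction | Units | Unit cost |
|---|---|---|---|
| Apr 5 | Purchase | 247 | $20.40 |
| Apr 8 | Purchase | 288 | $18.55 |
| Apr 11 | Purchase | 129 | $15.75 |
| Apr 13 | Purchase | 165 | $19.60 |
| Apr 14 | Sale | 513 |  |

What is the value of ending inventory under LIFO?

Ending inventory = $6,318.75

Apr 14, 513 sold [LIFO — newest first]: 165 @ $19.60 + 129 @ $15.75 + 219 @ $18.55 = $9,328.20
Ending inventory: 247 @ $20.40 + 69 @ $18.55 = $6,318.75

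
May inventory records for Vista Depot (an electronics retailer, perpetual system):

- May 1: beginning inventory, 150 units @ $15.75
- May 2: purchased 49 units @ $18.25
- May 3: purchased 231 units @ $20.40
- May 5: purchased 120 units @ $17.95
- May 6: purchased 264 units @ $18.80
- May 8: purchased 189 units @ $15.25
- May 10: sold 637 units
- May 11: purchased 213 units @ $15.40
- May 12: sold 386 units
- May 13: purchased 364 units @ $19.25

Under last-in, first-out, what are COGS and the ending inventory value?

May 10, 637 sold [LIFO — newest first]: 189 @ $15.25 + 264 @ $18.80 + 120 @ $17.95 + 64 @ $20.40 = $11,305.05
May 12, 386 sold [LIFO — newest first]: 213 @ $15.40 + 167 @ $20.40 + 6 @ $18.25 = $6,796.50
Total COGS = $11,305.05 + $6,796.50 = $18,101.55
Ending inventory: 150 @ $15.75 + 43 @ $18.25 + 364 @ $19.25 = $10,154.25
Check: goods available $28,255.80 = COGS $18,101.55 + ending $10,154.25

COGS = $18,101.55; ending inventory = $10,154.25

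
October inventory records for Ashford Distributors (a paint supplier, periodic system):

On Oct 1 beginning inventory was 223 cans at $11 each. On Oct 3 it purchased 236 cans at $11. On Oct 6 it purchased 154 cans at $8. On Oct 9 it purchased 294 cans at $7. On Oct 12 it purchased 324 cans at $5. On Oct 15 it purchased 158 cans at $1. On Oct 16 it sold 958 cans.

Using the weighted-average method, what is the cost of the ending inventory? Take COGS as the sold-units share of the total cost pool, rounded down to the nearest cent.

Oct 16, sell 958: 958/1389 × $10,117.00 → $6,977.74
Ending inventory (cost pool remaining) = $3,139.26
Check: goods available $10,117.00 = COGS $6,977.74 + ending $3,139.26

Ending inventory = $3,139.26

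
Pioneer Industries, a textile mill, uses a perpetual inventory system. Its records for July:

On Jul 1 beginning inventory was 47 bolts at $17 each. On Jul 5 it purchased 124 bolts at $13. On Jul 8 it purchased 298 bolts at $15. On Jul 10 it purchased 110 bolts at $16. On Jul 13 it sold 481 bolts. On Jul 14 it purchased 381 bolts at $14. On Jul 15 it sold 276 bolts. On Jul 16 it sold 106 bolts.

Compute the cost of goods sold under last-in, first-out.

Jul 13, 481 sold [LIFO — newest first]: 110 @ $16 + 298 @ $15 + 73 @ $13 = $7,179
Jul 15, 276 sold [LIFO — newest first]: 276 @ $14 = $3,864
Jul 16, 106 sold [LIFO — newest first]: 105 @ $14 + 1 @ $13 = $1,483
Total COGS = $7,179 + $3,864 + $1,483 = $12,526
Ending inventory: 47 @ $17 + 50 @ $13 = $1,449
Check: goods available $13,975 = COGS $12,526 + ending $1,449

COGS = $12,526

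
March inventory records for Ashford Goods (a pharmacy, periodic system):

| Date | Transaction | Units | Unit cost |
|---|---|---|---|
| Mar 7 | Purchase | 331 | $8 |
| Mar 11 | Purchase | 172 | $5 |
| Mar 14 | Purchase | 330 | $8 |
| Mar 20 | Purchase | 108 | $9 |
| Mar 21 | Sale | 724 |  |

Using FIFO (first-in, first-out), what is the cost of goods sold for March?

COGS = $5,276

Mar 21, 724 sold [FIFO — oldest first]: 331 @ $8 + 172 @ $5 + 221 @ $8 = $5,276
Ending inventory: 109 @ $8 + 108 @ $9 = $1,844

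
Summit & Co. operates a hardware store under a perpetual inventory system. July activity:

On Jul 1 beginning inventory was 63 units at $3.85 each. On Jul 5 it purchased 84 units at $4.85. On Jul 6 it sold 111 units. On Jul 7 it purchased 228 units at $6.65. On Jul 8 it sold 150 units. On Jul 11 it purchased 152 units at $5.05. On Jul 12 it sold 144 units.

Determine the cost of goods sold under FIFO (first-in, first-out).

Jul 6, 111 sold [FIFO — oldest first]: 63 @ $3.85 + 48 @ $4.85 = $475.35
Jul 8, 150 sold [FIFO — oldest first]: 36 @ $4.85 + 114 @ $6.65 = $932.70
Jul 12, 144 sold [FIFO — oldest first]: 114 @ $6.65 + 30 @ $5.05 = $909.60
Total COGS = $475.35 + $932.70 + $909.60 = $2,317.65
Ending inventory: 122 @ $5.05 = $616.10
Check: goods available $2,933.75 = COGS $2,317.65 + ending $616.10

COGS = $2,317.65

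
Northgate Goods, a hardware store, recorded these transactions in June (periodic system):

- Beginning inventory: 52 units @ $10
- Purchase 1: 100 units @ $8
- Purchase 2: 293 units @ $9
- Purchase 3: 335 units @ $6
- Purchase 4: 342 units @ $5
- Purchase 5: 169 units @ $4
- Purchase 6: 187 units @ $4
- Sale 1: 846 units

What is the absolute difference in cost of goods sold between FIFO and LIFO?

$2,275

FIFO COGS: 52 @ $10 + 100 @ $8 + 293 @ $9 + 335 @ $6 + 66 @ $5 = $6,297
LIFO COGS: 187 @ $4 + 169 @ $4 + 342 @ $5 + 148 @ $6 = $4,022
Difference = |$6,297 − $4,022| = $2,275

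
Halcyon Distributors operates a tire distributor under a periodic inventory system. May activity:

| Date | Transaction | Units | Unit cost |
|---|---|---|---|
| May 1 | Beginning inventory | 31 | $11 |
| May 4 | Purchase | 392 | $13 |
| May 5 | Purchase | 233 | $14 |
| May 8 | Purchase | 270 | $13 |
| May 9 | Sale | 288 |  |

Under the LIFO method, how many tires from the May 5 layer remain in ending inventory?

215

May 9, 288 sold [LIFO — newest first]: 270 @ $13 + 18 @ $14 = $3,762
Ending inventory: 31 @ $11 + 392 @ $13 + 215 @ $14 = $8,447
Check: goods available $12,209 = COGS $3,762 + ending $8,447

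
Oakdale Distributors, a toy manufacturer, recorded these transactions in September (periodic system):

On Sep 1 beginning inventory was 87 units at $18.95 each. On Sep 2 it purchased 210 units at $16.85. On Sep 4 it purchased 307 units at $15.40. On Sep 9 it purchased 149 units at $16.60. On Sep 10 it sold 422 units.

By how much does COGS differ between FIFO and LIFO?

FIFO COGS: 87 @ $18.95 + 210 @ $16.85 + 125 @ $15.40 = $7,112.15
LIFO COGS: 149 @ $16.60 + 273 @ $15.40 = $6,677.60
Difference = |$7,112.15 − $6,677.60| = $434.55

$434.55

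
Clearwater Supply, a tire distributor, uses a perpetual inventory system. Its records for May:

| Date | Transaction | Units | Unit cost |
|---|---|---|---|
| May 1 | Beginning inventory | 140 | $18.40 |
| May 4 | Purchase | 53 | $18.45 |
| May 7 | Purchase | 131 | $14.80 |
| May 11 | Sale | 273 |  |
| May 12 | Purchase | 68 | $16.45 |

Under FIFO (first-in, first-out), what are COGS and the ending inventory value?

COGS = $4,737.85; ending inventory = $1,873.40

May 11, 273 sold [FIFO — oldest first]: 140 @ $18.40 + 53 @ $18.45 + 80 @ $14.80 = $4,737.85
Ending inventory: 51 @ $14.80 + 68 @ $16.45 = $1,873.40
Check: goods available $6,611.25 = COGS $4,737.85 + ending $1,873.40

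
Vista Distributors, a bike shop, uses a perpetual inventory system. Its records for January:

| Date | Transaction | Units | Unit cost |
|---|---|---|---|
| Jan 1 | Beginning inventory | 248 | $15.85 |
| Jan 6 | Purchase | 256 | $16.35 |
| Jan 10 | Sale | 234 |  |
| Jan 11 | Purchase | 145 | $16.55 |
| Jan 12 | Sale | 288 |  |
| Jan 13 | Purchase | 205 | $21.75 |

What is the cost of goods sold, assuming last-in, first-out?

COGS = $8,503.20

Jan 10, 234 sold [LIFO — newest first]: 234 @ $16.35 = $3,825.90
Jan 12, 288 sold [LIFO — newest first]: 145 @ $16.55 + 22 @ $16.35 + 121 @ $15.85 = $4,677.30
Total COGS = $3,825.90 + $4,677.30 = $8,503.20
Ending inventory: 127 @ $15.85 + 205 @ $21.75 = $6,471.70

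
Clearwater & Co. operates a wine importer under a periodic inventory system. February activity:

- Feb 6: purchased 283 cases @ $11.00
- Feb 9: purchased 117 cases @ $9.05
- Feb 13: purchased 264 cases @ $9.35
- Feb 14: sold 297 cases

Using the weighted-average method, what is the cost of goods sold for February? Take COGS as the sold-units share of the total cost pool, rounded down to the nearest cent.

COGS = $2,970.11

Feb 14, sell 297: 297/664 × $6,640.25 → $2,970.11
Ending inventory (cost pool remaining) = $3,670.14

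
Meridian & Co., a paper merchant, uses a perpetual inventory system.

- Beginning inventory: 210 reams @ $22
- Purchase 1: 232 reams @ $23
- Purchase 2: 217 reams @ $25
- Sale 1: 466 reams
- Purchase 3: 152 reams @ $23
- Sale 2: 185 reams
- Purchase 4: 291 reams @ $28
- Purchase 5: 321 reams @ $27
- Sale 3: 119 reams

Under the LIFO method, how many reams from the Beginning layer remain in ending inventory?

Sale 1 (466) [LIFO — newest first]: 217 @ $25 + 232 @ $23 + 17 @ $22 = $11,135
Sale 2 (185) [LIFO — newest first]: 152 @ $23 + 33 @ $22 = $4,222
Sale 3 (119) [LIFO — newest first]: 119 @ $27 = $3,213
Total COGS = $11,135 + $4,222 + $3,213 = $18,570
Ending inventory: 160 @ $22 + 291 @ $28 + 202 @ $27 = $17,122
Check: goods available $35,692 = COGS $18,570 + ending $17,122

160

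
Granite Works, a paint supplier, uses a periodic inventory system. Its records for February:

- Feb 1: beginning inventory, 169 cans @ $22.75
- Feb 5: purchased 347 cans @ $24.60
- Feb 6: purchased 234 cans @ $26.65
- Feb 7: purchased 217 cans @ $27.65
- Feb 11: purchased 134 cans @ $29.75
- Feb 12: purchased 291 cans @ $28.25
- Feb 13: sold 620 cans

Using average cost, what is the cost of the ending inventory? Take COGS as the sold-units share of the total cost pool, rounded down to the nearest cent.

Ending inventory = $20,422.70

Feb 13, sell 620: 620/1392 × $36,824.35 → $16,401.65
Ending inventory (cost pool remaining) = $20,422.70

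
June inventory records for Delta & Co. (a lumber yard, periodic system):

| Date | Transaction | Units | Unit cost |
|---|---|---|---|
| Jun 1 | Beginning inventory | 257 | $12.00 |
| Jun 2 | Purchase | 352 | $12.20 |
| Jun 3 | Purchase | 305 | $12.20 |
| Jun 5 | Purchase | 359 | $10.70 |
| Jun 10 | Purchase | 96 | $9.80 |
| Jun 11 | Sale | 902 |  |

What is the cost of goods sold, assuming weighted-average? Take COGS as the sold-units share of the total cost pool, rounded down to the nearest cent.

Jun 11, sell 902: 902/1369 × $15,881.50 → $10,463.92
Ending inventory (cost pool remaining) = $5,417.58
Check: goods available $15,881.50 = COGS $10,463.92 + ending $5,417.58

COGS = $10,463.92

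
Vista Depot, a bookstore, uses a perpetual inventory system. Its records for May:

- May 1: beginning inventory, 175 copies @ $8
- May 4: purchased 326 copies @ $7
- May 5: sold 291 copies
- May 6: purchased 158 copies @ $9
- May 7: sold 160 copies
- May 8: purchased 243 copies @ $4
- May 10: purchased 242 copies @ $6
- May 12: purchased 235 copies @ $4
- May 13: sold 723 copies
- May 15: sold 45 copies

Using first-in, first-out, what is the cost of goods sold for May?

COGS = $7,828

May 5, 291 sold [FIFO — oldest first]: 175 @ $8 + 116 @ $7 = $2,212
May 7, 160 sold [FIFO — oldest first]: 160 @ $7 = $1,120
May 13, 723 sold [FIFO — oldest first]: 50 @ $7 + 158 @ $9 + 243 @ $4 + 242 @ $6 + 30 @ $4 = $4,316
May 15, 45 sold [FIFO — oldest first]: 45 @ $4 = $180
Total COGS = $2,212 + $1,120 + $4,316 + $180 = $7,828
Ending inventory: 160 @ $4 = $640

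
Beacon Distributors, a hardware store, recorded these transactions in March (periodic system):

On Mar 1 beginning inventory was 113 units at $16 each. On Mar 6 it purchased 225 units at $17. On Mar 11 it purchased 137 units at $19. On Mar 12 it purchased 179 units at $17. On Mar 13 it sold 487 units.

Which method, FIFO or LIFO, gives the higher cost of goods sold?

FIFO COGS: 113 @ $16 + 225 @ $17 + 137 @ $19 + 12 @ $17 = $8,440
LIFO COGS: 179 @ $17 + 137 @ $19 + 171 @ $17 = $8,553

LIFO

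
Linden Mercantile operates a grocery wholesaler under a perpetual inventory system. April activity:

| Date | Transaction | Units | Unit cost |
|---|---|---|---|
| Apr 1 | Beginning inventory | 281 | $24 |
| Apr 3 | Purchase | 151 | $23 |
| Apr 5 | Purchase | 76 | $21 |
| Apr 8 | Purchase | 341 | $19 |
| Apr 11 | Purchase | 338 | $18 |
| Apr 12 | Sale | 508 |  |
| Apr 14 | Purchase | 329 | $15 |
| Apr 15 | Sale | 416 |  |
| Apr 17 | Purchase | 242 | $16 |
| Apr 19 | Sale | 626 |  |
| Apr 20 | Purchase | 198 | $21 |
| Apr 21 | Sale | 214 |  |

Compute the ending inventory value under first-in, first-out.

Ending inventory = $4,032

Apr 12, 508 sold [FIFO — oldest first]: 281 @ $24 + 151 @ $23 + 76 @ $21 = $11,813
Apr 15, 416 sold [FIFO — oldest first]: 341 @ $19 + 75 @ $18 = $7,829
Apr 19, 626 sold [FIFO — oldest first]: 263 @ $18 + 329 @ $15 + 34 @ $16 = $10,213
Apr 21, 214 sold [FIFO — oldest first]: 208 @ $16 + 6 @ $21 = $3,454
Total COGS = $11,813 + $7,829 + $10,213 + $3,454 = $33,309
Ending inventory: 192 @ $21 = $4,032
Check: goods available $37,341 = COGS $33,309 + ending $4,032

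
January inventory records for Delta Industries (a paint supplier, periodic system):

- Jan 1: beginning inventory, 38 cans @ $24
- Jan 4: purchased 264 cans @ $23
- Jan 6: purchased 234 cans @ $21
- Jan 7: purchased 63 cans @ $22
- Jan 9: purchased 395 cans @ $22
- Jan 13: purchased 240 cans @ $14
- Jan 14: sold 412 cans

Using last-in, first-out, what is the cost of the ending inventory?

Ending inventory = $18,190

Jan 14, 412 sold [LIFO — newest first]: 240 @ $14 + 172 @ $22 = $7,144
Ending inventory: 38 @ $24 + 264 @ $23 + 234 @ $21 + 63 @ $22 + 223 @ $22 = $18,190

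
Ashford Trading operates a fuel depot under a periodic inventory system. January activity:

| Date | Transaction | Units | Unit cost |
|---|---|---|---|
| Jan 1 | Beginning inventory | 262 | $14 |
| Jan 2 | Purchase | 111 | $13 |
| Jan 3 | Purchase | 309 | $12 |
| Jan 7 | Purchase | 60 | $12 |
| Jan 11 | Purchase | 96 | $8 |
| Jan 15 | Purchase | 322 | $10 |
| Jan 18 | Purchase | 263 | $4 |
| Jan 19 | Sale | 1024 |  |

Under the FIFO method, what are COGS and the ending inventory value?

COGS = $12,167; ending inventory = $2,412

Jan 19, 1024 sold [FIFO — oldest first]: 262 @ $14 + 111 @ $13 + 309 @ $12 + 60 @ $12 + 96 @ $8 + 186 @ $10 = $12,167
Ending inventory: 136 @ $10 + 263 @ $4 = $2,412
Check: goods available $14,579 = COGS $12,167 + ending $2,412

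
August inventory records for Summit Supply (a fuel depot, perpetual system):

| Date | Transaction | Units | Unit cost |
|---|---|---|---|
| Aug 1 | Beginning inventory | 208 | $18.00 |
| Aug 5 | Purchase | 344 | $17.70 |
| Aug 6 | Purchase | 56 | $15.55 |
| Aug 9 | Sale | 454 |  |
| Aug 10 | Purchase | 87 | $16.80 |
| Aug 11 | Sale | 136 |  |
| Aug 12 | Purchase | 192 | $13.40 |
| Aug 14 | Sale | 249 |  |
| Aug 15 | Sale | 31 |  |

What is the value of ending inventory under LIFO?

Ending inventory = $306.00

Aug 9, 454 sold [LIFO — newest first]: 56 @ $15.55 + 344 @ $17.70 + 54 @ $18.00 = $7,931.60
Aug 11, 136 sold [LIFO — newest first]: 87 @ $16.80 + 49 @ $18.00 = $2,343.60
Aug 14, 249 sold [LIFO — newest first]: 192 @ $13.40 + 57 @ $18.00 = $3,598.80
Aug 15, 31 sold [LIFO — newest first]: 31 @ $18.00 = $558.00
Total COGS = $7,931.60 + $2,343.60 + $3,598.80 + $558.00 = $14,432.00
Ending inventory: 17 @ $18.00 = $306.00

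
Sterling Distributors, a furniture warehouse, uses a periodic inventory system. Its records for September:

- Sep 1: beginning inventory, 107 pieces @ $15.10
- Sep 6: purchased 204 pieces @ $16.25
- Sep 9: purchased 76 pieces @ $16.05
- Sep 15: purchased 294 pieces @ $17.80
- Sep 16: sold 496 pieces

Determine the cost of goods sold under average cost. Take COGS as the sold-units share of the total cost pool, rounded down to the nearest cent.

COGS = $8,291.21

Sep 16, sell 496: 496/681 × $11,383.70 → $8,291.21
Ending inventory (cost pool remaining) = $3,092.49
Check: goods available $11,383.70 = COGS $8,291.21 + ending $3,092.49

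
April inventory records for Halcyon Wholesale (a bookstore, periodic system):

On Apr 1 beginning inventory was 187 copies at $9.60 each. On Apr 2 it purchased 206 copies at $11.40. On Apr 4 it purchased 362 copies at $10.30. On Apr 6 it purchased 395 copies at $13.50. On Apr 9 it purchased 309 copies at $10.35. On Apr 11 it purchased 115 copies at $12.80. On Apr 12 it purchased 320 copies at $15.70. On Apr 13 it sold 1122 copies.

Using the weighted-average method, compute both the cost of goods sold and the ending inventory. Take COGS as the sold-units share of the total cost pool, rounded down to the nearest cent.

Apr 13, sell 1122: 1122/1894 × $22,898.85 → $13,565.21
Ending inventory (cost pool remaining) = $9,333.64
Check: goods available $22,898.85 = COGS $13,565.21 + ending $9,333.64

COGS = $13,565.21; ending inventory = $9,333.64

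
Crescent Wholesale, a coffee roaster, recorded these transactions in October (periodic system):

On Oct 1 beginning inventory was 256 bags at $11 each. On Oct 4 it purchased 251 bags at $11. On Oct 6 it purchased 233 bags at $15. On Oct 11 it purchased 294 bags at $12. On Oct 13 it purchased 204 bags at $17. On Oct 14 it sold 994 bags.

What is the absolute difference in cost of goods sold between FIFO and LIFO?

$1,264

FIFO COGS: 256 @ $11 + 251 @ $11 + 233 @ $15 + 254 @ $12 = $12,120
LIFO COGS: 204 @ $17 + 294 @ $12 + 233 @ $15 + 251 @ $11 + 12 @ $11 = $13,384
Difference = |$12,120 − $13,384| = $1,264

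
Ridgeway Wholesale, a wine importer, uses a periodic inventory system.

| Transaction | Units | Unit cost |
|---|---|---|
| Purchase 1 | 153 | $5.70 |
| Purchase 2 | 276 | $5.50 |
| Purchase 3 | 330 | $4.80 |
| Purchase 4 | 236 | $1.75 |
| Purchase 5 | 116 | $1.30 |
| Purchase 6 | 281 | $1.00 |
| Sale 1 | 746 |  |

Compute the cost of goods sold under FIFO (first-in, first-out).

COGS = $3,911.70

Sale 1 (746) [FIFO — oldest first]: 153 @ $5.70 + 276 @ $5.50 + 317 @ $4.80 = $3,911.70
Ending inventory: 13 @ $4.80 + 236 @ $1.75 + 116 @ $1.30 + 281 @ $1.00 = $907.20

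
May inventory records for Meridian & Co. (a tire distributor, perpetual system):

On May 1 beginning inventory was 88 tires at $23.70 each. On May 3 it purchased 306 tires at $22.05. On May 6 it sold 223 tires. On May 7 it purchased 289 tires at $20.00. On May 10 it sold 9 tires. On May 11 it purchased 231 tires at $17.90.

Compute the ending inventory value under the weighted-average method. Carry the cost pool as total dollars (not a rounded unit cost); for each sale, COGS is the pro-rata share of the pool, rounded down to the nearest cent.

Ending inventory = $13,560.38

After May 1: 88 on hand, pool $2,085.60 (≈ $23.7000 each)
After May 3: 394 on hand, pool $8,832.90 (≈ $22.4185 each)
May 6, sell 223: 223/394 × $8,832.90 → $4,999.33
After May 7: 460 on hand, pool $9,613.57 (≈ $20.8991 each)
May 10, sell 9: 9/460 × $9,613.57 → $188.09
After May 11: 682 on hand, pool $13,560.38 (≈ $19.8833 each)
Total COGS = $4,999.33 + $188.09 = $5,187.42
Ending inventory (cost pool remaining) = $13,560.38
Check: goods available $18,747.80 = COGS $5,187.42 + ending $13,560.38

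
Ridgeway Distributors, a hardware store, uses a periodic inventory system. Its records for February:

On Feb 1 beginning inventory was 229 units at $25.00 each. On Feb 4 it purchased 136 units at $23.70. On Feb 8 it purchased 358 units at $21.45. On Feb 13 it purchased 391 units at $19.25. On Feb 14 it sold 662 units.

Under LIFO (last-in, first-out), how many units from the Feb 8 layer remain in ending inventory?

87

Feb 14, 662 sold [LIFO — newest first]: 391 @ $19.25 + 271 @ $21.45 = $13,339.70
Ending inventory: 229 @ $25.00 + 136 @ $23.70 + 87 @ $21.45 = $10,814.35
Check: goods available $24,154.05 = COGS $13,339.70 + ending $10,814.35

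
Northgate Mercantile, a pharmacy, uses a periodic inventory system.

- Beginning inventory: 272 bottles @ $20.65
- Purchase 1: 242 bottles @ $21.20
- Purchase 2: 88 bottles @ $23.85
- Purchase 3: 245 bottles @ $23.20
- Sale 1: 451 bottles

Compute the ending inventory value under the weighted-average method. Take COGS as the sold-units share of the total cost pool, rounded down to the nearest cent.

Ending inventory = $8,663.38

Sale 1, sell 451: 451/847 × $18,530.00 → $9,866.62
Ending inventory (cost pool remaining) = $8,663.38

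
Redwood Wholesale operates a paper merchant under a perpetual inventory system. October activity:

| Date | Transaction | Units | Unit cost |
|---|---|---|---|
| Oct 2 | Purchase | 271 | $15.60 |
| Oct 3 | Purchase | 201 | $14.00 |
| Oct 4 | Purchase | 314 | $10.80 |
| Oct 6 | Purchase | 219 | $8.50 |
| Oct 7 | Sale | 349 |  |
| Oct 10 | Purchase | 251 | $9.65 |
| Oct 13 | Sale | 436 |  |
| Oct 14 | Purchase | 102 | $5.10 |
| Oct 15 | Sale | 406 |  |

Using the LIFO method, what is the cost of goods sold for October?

Oct 7, 349 sold [LIFO — newest first]: 219 @ $8.50 + 130 @ $10.80 = $3,265.50
Oct 13, 436 sold [LIFO — newest first]: 251 @ $9.65 + 184 @ $10.80 + 1 @ $14.00 = $4,423.35
Oct 15, 406 sold [LIFO — newest first]: 102 @ $5.10 + 200 @ $14.00 + 104 @ $15.60 = $4,942.60
Total COGS = $3,265.50 + $4,423.35 + $4,942.60 = $12,631.45
Ending inventory: 167 @ $15.60 = $2,605.20
Check: goods available $15,236.65 = COGS $12,631.45 + ending $2,605.20

COGS = $12,631.45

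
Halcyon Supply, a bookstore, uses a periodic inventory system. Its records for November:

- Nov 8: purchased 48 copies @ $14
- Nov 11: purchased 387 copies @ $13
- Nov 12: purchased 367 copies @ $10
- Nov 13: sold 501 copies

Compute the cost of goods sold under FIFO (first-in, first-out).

Nov 13, 501 sold [FIFO — oldest first]: 48 @ $14 + 387 @ $13 + 66 @ $10 = $6,363
Ending inventory: 301 @ $10 = $3,010

COGS = $6,363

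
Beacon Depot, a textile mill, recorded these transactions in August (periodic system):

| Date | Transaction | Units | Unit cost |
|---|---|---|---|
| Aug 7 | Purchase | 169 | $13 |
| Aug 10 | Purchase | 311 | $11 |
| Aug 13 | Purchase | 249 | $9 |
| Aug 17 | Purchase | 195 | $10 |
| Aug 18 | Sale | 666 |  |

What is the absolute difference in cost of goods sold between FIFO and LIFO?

$659

FIFO COGS: 169 @ $13 + 311 @ $11 + 186 @ $9 = $7,292
LIFO COGS: 195 @ $10 + 249 @ $9 + 222 @ $11 = $6,633
Difference = |$7,292 − $6,633| = $659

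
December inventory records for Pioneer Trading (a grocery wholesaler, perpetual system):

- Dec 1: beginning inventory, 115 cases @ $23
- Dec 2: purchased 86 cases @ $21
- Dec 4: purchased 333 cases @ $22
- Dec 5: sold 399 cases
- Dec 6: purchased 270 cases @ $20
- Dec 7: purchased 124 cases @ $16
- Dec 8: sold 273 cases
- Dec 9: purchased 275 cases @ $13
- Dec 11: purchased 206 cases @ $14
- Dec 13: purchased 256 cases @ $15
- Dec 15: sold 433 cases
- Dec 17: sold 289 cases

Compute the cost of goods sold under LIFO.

COGS = $23,780

Dec 5, 399 sold [LIFO — newest first]: 333 @ $22 + 66 @ $21 = $8,712
Dec 8, 273 sold [LIFO — newest first]: 124 @ $16 + 149 @ $20 = $4,964
Dec 15, 433 sold [LIFO — newest first]: 256 @ $15 + 177 @ $14 = $6,318
Dec 17, 289 sold [LIFO — newest first]: 29 @ $14 + 260 @ $13 = $3,786
Total COGS = $8,712 + $4,964 + $6,318 + $3,786 = $23,780
Ending inventory: 115 @ $23 + 20 @ $21 + 121 @ $20 + 15 @ $13 = $5,680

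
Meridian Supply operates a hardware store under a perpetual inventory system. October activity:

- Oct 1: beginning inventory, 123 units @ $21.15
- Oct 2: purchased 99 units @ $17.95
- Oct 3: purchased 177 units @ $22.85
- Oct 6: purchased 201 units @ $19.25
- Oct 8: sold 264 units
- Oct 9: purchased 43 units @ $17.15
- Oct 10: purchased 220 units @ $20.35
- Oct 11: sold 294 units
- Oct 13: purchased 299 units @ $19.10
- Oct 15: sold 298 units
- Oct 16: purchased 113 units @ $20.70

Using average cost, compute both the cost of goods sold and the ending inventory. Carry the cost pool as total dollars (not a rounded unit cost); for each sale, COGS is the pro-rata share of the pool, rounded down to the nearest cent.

After Oct 1: 123 on hand, pool $2,601.45 (≈ $21.1500 each)
After Oct 2: 222 on hand, pool $4,378.50 (≈ $19.7230 each)
After Oct 3: 399 on hand, pool $8,422.95 (≈ $21.1102 each)
After Oct 6: 600 on hand, pool $12,292.20 (≈ $20.4870 each)
Oct 8, sell 264: 264/600 × $12,292.20 → $5,408.56
After Oct 9: 379 on hand, pool $7,621.09 (≈ $20.1084 each)
After Oct 10: 599 on hand, pool $12,098.09 (≈ $20.1971 each)
Oct 11, sell 294: 294/599 × $12,098.09 → $5,937.96
After Oct 13: 604 on hand, pool $11,871.03 (≈ $19.6540 each)
Oct 15, sell 298: 298/604 × $11,871.03 → $5,856.89
After Oct 16: 419 on hand, pool $8,353.24 (≈ $19.9361 each)
Total COGS = $5,408.56 + $5,937.96 + $5,856.89 = $17,203.41
Ending inventory (cost pool remaining) = $8,353.24
Check: goods available $25,556.65 = COGS $17,203.41 + ending $8,353.24

COGS = $17,203.41; ending inventory = $8,353.24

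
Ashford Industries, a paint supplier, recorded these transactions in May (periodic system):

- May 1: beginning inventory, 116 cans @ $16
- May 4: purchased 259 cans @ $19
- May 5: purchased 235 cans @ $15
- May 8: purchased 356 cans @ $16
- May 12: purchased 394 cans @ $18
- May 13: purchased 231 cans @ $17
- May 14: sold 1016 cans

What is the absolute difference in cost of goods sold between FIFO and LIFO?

FIFO COGS: 116 @ $16 + 259 @ $19 + 235 @ $15 + 356 @ $16 + 50 @ $18 = $16,898
LIFO COGS: 231 @ $17 + 394 @ $18 + 356 @ $16 + 35 @ $15 = $17,240
Difference = |$16,898 − $17,240| = $342

$342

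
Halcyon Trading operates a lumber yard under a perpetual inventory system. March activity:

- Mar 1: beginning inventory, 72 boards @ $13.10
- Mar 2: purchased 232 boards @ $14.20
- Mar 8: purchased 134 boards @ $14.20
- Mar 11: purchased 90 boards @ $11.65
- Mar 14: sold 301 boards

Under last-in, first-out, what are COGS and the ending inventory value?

COGS = $4,044.70; ending inventory = $3,144.20

Mar 14, 301 sold [LIFO — newest first]: 90 @ $11.65 + 134 @ $14.20 + 77 @ $14.20 = $4,044.70
Ending inventory: 72 @ $13.10 + 155 @ $14.20 = $3,144.20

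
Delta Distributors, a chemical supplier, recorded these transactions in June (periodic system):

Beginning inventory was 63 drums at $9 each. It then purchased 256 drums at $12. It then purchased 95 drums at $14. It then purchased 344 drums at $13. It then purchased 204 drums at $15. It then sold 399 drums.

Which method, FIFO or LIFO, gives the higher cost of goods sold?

FIFO COGS: 63 @ $9 + 256 @ $12 + 80 @ $14 = $4,759
LIFO COGS: 204 @ $15 + 195 @ $13 = $5,595

LIFO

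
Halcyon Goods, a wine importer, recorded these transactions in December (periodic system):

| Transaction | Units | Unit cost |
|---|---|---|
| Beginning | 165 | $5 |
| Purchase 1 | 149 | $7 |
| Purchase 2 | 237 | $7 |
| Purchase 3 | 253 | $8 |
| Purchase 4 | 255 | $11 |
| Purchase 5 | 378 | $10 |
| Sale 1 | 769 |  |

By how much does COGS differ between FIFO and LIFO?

FIFO COGS: 165 @ $5 + 149 @ $7 + 237 @ $7 + 218 @ $8 = $5,271
LIFO COGS: 378 @ $10 + 255 @ $11 + 136 @ $8 = $7,673
Difference = |$5,271 − $7,673| = $2,402

$2,402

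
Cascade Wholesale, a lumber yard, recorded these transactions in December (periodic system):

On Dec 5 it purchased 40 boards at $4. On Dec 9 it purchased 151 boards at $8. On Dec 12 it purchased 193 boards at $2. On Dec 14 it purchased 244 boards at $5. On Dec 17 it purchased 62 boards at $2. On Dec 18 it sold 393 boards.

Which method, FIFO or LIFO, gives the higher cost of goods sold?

FIFO

FIFO COGS: 40 @ $4 + 151 @ $8 + 193 @ $2 + 9 @ $5 = $1,799
LIFO COGS: 62 @ $2 + 244 @ $5 + 87 @ $2 = $1,518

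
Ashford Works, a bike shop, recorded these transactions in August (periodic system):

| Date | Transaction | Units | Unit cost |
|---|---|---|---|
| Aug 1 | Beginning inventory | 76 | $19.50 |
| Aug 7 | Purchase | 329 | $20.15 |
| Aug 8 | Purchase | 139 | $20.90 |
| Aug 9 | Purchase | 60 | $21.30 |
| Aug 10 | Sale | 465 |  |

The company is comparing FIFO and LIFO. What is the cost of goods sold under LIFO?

COGS = $9,543.00

FIFO COGS: 76 @ $19.50 + 329 @ $20.15 + 60 @ $20.90 = $9,365.35
LIFO COGS: 60 @ $21.30 + 139 @ $20.90 + 266 @ $20.15 = $9,543.00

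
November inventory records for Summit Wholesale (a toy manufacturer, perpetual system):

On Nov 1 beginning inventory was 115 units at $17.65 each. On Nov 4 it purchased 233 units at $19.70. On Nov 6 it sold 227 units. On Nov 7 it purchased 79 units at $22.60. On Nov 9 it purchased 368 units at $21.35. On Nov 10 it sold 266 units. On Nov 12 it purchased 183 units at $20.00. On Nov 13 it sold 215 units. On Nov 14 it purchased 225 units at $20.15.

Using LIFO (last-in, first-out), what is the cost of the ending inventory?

Nov 6, 227 sold [LIFO — newest first]: 227 @ $19.70 = $4,471.90
Nov 10, 266 sold [LIFO — newest first]: 266 @ $21.35 = $5,679.10
Nov 13, 215 sold [LIFO — newest first]: 183 @ $20.00 + 32 @ $21.35 = $4,343.20
Total COGS = $4,471.90 + $5,679.10 + $4,343.20 = $14,494.20
Ending inventory: 115 @ $17.65 + 6 @ $19.70 + 79 @ $22.60 + 70 @ $21.35 + 225 @ $20.15 = $9,961.60

Ending inventory = $9,961.60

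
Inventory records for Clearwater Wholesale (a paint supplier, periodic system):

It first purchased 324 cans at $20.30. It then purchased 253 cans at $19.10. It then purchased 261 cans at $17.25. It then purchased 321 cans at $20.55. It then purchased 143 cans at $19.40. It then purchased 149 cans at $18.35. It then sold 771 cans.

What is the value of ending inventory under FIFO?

Ending inventory = $13,260.65

Sale 1 (771) [FIFO — oldest first]: 324 @ $20.30 + 253 @ $19.10 + 194 @ $17.25 = $14,756.00
Ending inventory: 67 @ $17.25 + 321 @ $20.55 + 143 @ $19.40 + 149 @ $18.35 = $13,260.65
Check: goods available $28,016.65 = COGS $14,756.00 + ending $13,260.65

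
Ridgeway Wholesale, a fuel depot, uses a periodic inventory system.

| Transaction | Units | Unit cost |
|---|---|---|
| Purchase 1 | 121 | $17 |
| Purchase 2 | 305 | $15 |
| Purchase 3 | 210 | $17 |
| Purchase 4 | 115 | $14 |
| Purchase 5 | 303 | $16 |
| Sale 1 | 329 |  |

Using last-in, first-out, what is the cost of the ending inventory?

Ending inventory = $11,448

Sale 1 (329) [LIFO — newest first]: 303 @ $16 + 26 @ $14 = $5,212
Ending inventory: 121 @ $17 + 305 @ $15 + 210 @ $17 + 89 @ $14 = $11,448
Check: goods available $16,660 = COGS $5,212 + ending $11,448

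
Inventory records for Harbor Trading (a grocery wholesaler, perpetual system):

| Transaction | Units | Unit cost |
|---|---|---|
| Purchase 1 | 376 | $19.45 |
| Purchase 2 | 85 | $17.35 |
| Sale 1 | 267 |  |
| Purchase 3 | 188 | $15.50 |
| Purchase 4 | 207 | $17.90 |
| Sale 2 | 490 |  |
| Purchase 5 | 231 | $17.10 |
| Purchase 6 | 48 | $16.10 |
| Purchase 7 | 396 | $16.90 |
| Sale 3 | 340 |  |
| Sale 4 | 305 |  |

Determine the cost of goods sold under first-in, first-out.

COGS = $24,642.45

Sale 1 (267) [FIFO — oldest first]: 267 @ $19.45 = $5,193.15
Sale 2 (490) [FIFO — oldest first]: 109 @ $19.45 + 85 @ $17.35 + 188 @ $15.50 + 108 @ $17.90 = $8,442.00
Sale 3 (340) [FIFO — oldest first]: 99 @ $17.90 + 231 @ $17.10 + 10 @ $16.10 = $5,883.20
Sale 4 (305) [FIFO — oldest first]: 38 @ $16.10 + 267 @ $16.90 = $5,124.10
Total COGS = $5,193.15 + $8,442.00 + $5,883.20 + $5,124.10 = $24,642.45
Ending inventory: 129 @ $16.90 = $2,180.10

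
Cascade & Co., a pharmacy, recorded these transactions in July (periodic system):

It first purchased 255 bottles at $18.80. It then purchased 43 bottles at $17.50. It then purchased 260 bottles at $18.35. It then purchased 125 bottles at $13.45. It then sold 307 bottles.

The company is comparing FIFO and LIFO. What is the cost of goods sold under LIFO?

COGS = $5,020.95

FIFO COGS: 255 @ $18.80 + 43 @ $17.50 + 9 @ $18.35 = $5,711.65
LIFO COGS: 125 @ $13.45 + 182 @ $18.35 = $5,020.95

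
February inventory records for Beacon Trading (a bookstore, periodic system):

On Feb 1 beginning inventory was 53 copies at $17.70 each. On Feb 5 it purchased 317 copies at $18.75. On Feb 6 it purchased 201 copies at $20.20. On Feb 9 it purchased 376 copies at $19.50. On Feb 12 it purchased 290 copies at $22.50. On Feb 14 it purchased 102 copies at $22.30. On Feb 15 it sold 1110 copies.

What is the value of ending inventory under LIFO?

Feb 15, 1110 sold [LIFO — newest first]: 102 @ $22.30 + 290 @ $22.50 + 376 @ $19.50 + 201 @ $20.20 + 141 @ $18.75 = $22,835.55
Ending inventory: 53 @ $17.70 + 176 @ $18.75 = $4,238.10
Check: goods available $27,073.65 = COGS $22,835.55 + ending $4,238.10

Ending inventory = $4,238.10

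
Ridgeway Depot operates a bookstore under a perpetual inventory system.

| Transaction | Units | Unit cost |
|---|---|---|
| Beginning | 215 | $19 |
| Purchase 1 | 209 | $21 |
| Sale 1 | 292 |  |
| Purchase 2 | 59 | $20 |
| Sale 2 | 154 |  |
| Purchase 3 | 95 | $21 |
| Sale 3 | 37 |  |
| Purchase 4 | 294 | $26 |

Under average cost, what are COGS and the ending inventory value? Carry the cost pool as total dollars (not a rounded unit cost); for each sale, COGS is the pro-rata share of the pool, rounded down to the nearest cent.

After Beginning: 215 on hand, pool $4,085.00 (≈ $19.0000 each)
After Purchase 1: 424 on hand, pool $8,474.00 (≈ $19.9858 each)
Sale 1, sell 292: 292/424 × $8,474.00 → $5,835.86
After Purchase 2: 191 on hand, pool $3,818.14 (≈ $19.9903 each)
Sale 2, sell 154: 154/191 × $3,818.14 → $3,078.50
After Purchase 3: 132 on hand, pool $2,734.64 (≈ $20.7170 each)
Sale 3, sell 37: 37/132 × $2,734.64 → $766.52
After Purchase 4: 389 on hand, pool $9,612.12 (≈ $24.7098 each)
Total COGS = $5,835.86 + $3,078.50 + $766.52 = $9,680.88
Ending inventory (cost pool remaining) = $9,612.12

COGS = $9,680.88; ending inventory = $9,612.12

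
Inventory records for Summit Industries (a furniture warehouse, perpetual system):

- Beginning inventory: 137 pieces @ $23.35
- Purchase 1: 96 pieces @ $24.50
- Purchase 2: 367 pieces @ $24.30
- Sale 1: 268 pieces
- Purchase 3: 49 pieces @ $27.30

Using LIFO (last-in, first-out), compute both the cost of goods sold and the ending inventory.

Sale 1 (268) [LIFO — newest first]: 268 @ $24.30 = $6,512.40
Ending inventory: 137 @ $23.35 + 96 @ $24.50 + 99 @ $24.30 + 49 @ $27.30 = $9,294.35
Check: goods available $15,806.75 = COGS $6,512.40 + ending $9,294.35

COGS = $6,512.40; ending inventory = $9,294.35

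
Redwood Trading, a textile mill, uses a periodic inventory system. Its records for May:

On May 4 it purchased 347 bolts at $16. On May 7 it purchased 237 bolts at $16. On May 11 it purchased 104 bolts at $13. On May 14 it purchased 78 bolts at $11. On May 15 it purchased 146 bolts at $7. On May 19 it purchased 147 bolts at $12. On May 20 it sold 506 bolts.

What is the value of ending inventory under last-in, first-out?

May 20, 506 sold [LIFO — newest first]: 147 @ $12 + 146 @ $7 + 78 @ $11 + 104 @ $13 + 31 @ $16 = $5,492
Ending inventory: 347 @ $16 + 206 @ $16 = $8,848

Ending inventory = $8,848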